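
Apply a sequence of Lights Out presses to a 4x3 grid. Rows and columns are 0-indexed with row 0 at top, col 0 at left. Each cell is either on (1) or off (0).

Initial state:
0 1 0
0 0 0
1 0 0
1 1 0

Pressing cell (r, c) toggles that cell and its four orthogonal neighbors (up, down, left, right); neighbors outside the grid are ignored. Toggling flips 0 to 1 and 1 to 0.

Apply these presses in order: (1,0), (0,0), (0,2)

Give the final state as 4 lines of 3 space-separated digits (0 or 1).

After press 1 at (1,0):
1 1 0
1 1 0
0 0 0
1 1 0

After press 2 at (0,0):
0 0 0
0 1 0
0 0 0
1 1 0

After press 3 at (0,2):
0 1 1
0 1 1
0 0 0
1 1 0

Answer: 0 1 1
0 1 1
0 0 0
1 1 0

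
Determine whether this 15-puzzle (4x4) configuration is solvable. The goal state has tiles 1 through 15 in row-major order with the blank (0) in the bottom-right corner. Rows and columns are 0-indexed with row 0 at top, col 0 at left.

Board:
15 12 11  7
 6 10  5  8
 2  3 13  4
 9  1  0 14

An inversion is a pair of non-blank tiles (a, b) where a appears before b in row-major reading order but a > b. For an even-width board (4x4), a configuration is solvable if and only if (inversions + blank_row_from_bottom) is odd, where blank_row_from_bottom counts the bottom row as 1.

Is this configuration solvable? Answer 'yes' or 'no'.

Inversions: 68
Blank is in row 3 (0-indexed from top), which is row 1 counting from the bottom (bottom = 1).
68 + 1 = 69, which is odd, so the puzzle is solvable.

Answer: yes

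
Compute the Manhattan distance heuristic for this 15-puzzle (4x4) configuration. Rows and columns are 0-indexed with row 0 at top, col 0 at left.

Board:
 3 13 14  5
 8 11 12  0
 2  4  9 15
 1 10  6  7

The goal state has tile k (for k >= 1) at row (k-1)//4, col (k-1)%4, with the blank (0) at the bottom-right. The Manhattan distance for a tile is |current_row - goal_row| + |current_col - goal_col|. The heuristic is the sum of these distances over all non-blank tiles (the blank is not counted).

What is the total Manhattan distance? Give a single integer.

Tile 3: at (0,0), goal (0,2), distance |0-0|+|0-2| = 2
Tile 13: at (0,1), goal (3,0), distance |0-3|+|1-0| = 4
Tile 14: at (0,2), goal (3,1), distance |0-3|+|2-1| = 4
Tile 5: at (0,3), goal (1,0), distance |0-1|+|3-0| = 4
Tile 8: at (1,0), goal (1,3), distance |1-1|+|0-3| = 3
Tile 11: at (1,1), goal (2,2), distance |1-2|+|1-2| = 2
Tile 12: at (1,2), goal (2,3), distance |1-2|+|2-3| = 2
Tile 2: at (2,0), goal (0,1), distance |2-0|+|0-1| = 3
Tile 4: at (2,1), goal (0,3), distance |2-0|+|1-3| = 4
Tile 9: at (2,2), goal (2,0), distance |2-2|+|2-0| = 2
Tile 15: at (2,3), goal (3,2), distance |2-3|+|3-2| = 2
Tile 1: at (3,0), goal (0,0), distance |3-0|+|0-0| = 3
Tile 10: at (3,1), goal (2,1), distance |3-2|+|1-1| = 1
Tile 6: at (3,2), goal (1,1), distance |3-1|+|2-1| = 3
Tile 7: at (3,3), goal (1,2), distance |3-1|+|3-2| = 3
Sum: 2 + 4 + 4 + 4 + 3 + 2 + 2 + 3 + 4 + 2 + 2 + 3 + 1 + 3 + 3 = 42

Answer: 42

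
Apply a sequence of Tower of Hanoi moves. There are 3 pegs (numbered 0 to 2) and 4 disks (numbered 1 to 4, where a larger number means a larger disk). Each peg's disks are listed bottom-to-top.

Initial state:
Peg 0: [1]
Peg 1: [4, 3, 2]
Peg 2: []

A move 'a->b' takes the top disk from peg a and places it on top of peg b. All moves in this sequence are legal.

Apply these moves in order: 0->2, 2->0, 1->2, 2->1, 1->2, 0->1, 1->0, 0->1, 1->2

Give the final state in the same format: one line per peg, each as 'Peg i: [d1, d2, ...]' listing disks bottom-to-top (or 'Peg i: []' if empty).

Answer: Peg 0: []
Peg 1: [4, 3]
Peg 2: [2, 1]

Derivation:
After move 1 (0->2):
Peg 0: []
Peg 1: [4, 3, 2]
Peg 2: [1]

After move 2 (2->0):
Peg 0: [1]
Peg 1: [4, 3, 2]
Peg 2: []

After move 3 (1->2):
Peg 0: [1]
Peg 1: [4, 3]
Peg 2: [2]

After move 4 (2->1):
Peg 0: [1]
Peg 1: [4, 3, 2]
Peg 2: []

After move 5 (1->2):
Peg 0: [1]
Peg 1: [4, 3]
Peg 2: [2]

After move 6 (0->1):
Peg 0: []
Peg 1: [4, 3, 1]
Peg 2: [2]

After move 7 (1->0):
Peg 0: [1]
Peg 1: [4, 3]
Peg 2: [2]

After move 8 (0->1):
Peg 0: []
Peg 1: [4, 3, 1]
Peg 2: [2]

After move 9 (1->2):
Peg 0: []
Peg 1: [4, 3]
Peg 2: [2, 1]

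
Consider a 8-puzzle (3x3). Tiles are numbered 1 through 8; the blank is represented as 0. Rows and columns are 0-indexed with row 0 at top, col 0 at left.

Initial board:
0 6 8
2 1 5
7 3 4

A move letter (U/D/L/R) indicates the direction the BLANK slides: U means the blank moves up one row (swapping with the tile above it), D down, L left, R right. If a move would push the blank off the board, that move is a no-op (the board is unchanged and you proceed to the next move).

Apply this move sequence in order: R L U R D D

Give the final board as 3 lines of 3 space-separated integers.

Answer: 6 1 8
2 3 5
7 0 4

Derivation:
After move 1 (R):
6 0 8
2 1 5
7 3 4

After move 2 (L):
0 6 8
2 1 5
7 3 4

After move 3 (U):
0 6 8
2 1 5
7 3 4

After move 4 (R):
6 0 8
2 1 5
7 3 4

After move 5 (D):
6 1 8
2 0 5
7 3 4

After move 6 (D):
6 1 8
2 3 5
7 0 4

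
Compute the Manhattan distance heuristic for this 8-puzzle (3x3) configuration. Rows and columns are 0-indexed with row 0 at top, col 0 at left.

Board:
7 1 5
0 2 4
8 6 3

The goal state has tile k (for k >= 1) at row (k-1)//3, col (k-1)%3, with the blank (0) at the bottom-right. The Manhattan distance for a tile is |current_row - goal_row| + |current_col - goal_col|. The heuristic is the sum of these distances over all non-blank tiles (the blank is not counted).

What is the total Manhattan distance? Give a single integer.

Answer: 13

Derivation:
Tile 7: at (0,0), goal (2,0), distance |0-2|+|0-0| = 2
Tile 1: at (0,1), goal (0,0), distance |0-0|+|1-0| = 1
Tile 5: at (0,2), goal (1,1), distance |0-1|+|2-1| = 2
Tile 2: at (1,1), goal (0,1), distance |1-0|+|1-1| = 1
Tile 4: at (1,2), goal (1,0), distance |1-1|+|2-0| = 2
Tile 8: at (2,0), goal (2,1), distance |2-2|+|0-1| = 1
Tile 6: at (2,1), goal (1,2), distance |2-1|+|1-2| = 2
Tile 3: at (2,2), goal (0,2), distance |2-0|+|2-2| = 2
Sum: 2 + 1 + 2 + 1 + 2 + 1 + 2 + 2 = 13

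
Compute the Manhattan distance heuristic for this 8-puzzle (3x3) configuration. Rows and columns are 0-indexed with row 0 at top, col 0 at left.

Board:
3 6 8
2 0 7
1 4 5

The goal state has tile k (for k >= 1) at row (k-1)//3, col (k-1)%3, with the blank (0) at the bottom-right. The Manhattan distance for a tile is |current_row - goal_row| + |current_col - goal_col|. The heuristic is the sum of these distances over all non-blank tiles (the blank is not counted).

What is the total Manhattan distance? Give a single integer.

Answer: 18

Derivation:
Tile 3: at (0,0), goal (0,2), distance |0-0|+|0-2| = 2
Tile 6: at (0,1), goal (1,2), distance |0-1|+|1-2| = 2
Tile 8: at (0,2), goal (2,1), distance |0-2|+|2-1| = 3
Tile 2: at (1,0), goal (0,1), distance |1-0|+|0-1| = 2
Tile 7: at (1,2), goal (2,0), distance |1-2|+|2-0| = 3
Tile 1: at (2,0), goal (0,0), distance |2-0|+|0-0| = 2
Tile 4: at (2,1), goal (1,0), distance |2-1|+|1-0| = 2
Tile 5: at (2,2), goal (1,1), distance |2-1|+|2-1| = 2
Sum: 2 + 2 + 3 + 2 + 3 + 2 + 2 + 2 = 18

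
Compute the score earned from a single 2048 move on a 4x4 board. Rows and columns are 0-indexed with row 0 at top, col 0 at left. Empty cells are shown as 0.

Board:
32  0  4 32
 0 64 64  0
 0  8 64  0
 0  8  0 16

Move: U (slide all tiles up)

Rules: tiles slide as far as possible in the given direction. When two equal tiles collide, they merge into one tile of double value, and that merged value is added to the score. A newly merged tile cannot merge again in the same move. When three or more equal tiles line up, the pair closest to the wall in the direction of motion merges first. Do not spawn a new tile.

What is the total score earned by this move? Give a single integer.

Answer: 144

Derivation:
Slide up:
col 0: [32, 0, 0, 0] -> [32, 0, 0, 0]  score +0 (running 0)
col 1: [0, 64, 8, 8] -> [64, 16, 0, 0]  score +16 (running 16)
col 2: [4, 64, 64, 0] -> [4, 128, 0, 0]  score +128 (running 144)
col 3: [32, 0, 0, 16] -> [32, 16, 0, 0]  score +0 (running 144)
Board after move:
 32  64   4  32
  0  16 128  16
  0   0   0   0
  0   0   0   0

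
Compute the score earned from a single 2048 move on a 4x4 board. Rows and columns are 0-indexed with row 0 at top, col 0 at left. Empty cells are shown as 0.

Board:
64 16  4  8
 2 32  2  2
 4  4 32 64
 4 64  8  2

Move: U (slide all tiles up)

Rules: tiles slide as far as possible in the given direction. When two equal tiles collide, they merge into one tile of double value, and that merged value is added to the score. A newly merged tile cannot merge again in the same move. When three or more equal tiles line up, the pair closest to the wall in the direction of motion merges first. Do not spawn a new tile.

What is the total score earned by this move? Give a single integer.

Slide up:
col 0: [64, 2, 4, 4] -> [64, 2, 8, 0]  score +8 (running 8)
col 1: [16, 32, 4, 64] -> [16, 32, 4, 64]  score +0 (running 8)
col 2: [4, 2, 32, 8] -> [4, 2, 32, 8]  score +0 (running 8)
col 3: [8, 2, 64, 2] -> [8, 2, 64, 2]  score +0 (running 8)
Board after move:
64 16  4  8
 2 32  2  2
 8  4 32 64
 0 64  8  2

Answer: 8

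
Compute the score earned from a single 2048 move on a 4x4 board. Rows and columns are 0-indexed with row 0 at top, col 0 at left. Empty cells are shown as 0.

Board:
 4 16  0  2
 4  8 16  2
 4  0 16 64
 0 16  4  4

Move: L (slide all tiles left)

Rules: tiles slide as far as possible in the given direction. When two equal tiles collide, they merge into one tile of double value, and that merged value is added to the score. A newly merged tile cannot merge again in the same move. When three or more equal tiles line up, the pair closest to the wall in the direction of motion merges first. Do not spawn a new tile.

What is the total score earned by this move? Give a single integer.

Slide left:
row 0: [4, 16, 0, 2] -> [4, 16, 2, 0]  score +0 (running 0)
row 1: [4, 8, 16, 2] -> [4, 8, 16, 2]  score +0 (running 0)
row 2: [4, 0, 16, 64] -> [4, 16, 64, 0]  score +0 (running 0)
row 3: [0, 16, 4, 4] -> [16, 8, 0, 0]  score +8 (running 8)
Board after move:
 4 16  2  0
 4  8 16  2
 4 16 64  0
16  8  0  0

Answer: 8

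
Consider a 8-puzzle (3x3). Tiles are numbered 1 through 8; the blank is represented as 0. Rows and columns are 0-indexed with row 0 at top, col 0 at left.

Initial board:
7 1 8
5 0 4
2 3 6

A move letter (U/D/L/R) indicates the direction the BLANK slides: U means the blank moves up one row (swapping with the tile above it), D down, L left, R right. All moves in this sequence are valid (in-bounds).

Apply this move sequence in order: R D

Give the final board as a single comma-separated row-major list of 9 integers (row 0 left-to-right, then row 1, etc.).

After move 1 (R):
7 1 8
5 4 0
2 3 6

After move 2 (D):
7 1 8
5 4 6
2 3 0

Answer: 7, 1, 8, 5, 4, 6, 2, 3, 0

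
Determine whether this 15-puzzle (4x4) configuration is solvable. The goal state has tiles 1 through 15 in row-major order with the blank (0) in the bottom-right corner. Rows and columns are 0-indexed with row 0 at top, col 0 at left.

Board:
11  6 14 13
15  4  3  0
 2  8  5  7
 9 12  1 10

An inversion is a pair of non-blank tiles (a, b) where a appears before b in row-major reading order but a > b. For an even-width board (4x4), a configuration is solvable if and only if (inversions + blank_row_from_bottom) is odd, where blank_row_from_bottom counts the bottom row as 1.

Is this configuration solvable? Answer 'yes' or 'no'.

Inversions: 60
Blank is in row 1 (0-indexed from top), which is row 3 counting from the bottom (bottom = 1).
60 + 3 = 63, which is odd, so the puzzle is solvable.

Answer: yes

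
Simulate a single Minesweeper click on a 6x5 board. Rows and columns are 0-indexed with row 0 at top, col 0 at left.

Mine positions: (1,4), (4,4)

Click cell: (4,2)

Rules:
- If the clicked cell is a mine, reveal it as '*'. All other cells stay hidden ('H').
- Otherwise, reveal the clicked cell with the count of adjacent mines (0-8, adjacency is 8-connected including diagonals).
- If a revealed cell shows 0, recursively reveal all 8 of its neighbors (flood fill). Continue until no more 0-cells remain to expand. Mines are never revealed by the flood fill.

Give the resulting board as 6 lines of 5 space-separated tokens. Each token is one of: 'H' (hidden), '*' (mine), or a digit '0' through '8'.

0 0 0 1 H
0 0 0 1 H
0 0 0 1 H
0 0 0 1 H
0 0 0 1 H
0 0 0 1 H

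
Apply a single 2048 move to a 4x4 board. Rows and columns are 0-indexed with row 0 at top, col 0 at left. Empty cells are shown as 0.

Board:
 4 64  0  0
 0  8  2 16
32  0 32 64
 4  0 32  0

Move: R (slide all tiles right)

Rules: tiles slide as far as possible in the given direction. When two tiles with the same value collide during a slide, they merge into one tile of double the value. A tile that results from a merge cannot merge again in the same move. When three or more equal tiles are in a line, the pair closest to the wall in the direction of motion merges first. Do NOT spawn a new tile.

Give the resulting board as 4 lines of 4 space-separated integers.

Slide right:
row 0: [4, 64, 0, 0] -> [0, 0, 4, 64]
row 1: [0, 8, 2, 16] -> [0, 8, 2, 16]
row 2: [32, 0, 32, 64] -> [0, 0, 64, 64]
row 3: [4, 0, 32, 0] -> [0, 0, 4, 32]

Answer:  0  0  4 64
 0  8  2 16
 0  0 64 64
 0  0  4 32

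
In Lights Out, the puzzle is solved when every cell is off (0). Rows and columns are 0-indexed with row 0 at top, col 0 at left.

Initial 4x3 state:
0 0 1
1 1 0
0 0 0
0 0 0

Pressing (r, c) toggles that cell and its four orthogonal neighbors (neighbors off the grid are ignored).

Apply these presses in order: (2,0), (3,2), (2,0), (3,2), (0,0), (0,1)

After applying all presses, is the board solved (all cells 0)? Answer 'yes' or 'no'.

Answer: yes

Derivation:
After press 1 at (2,0):
0 0 1
0 1 0
1 1 0
1 0 0

After press 2 at (3,2):
0 0 1
0 1 0
1 1 1
1 1 1

After press 3 at (2,0):
0 0 1
1 1 0
0 0 1
0 1 1

After press 4 at (3,2):
0 0 1
1 1 0
0 0 0
0 0 0

After press 5 at (0,0):
1 1 1
0 1 0
0 0 0
0 0 0

After press 6 at (0,1):
0 0 0
0 0 0
0 0 0
0 0 0

Lights still on: 0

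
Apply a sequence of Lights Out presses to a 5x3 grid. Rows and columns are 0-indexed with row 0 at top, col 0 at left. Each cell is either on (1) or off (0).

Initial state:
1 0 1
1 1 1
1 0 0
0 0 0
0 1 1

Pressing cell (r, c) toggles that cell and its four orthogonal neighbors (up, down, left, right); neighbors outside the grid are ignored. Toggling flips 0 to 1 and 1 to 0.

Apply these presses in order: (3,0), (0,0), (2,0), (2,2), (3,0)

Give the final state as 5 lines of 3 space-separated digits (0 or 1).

Answer: 0 1 1
1 1 0
0 0 1
1 0 1
0 1 1

Derivation:
After press 1 at (3,0):
1 0 1
1 1 1
0 0 0
1 1 0
1 1 1

After press 2 at (0,0):
0 1 1
0 1 1
0 0 0
1 1 0
1 1 1

After press 3 at (2,0):
0 1 1
1 1 1
1 1 0
0 1 0
1 1 1

After press 4 at (2,2):
0 1 1
1 1 0
1 0 1
0 1 1
1 1 1

After press 5 at (3,0):
0 1 1
1 1 0
0 0 1
1 0 1
0 1 1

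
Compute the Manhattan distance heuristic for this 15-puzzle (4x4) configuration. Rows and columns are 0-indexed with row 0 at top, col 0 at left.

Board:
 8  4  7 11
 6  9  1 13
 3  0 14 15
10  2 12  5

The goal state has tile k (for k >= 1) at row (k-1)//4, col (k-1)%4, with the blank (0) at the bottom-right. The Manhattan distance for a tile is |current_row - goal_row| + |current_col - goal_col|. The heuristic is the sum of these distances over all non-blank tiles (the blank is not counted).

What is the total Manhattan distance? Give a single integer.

Tile 8: at (0,0), goal (1,3), distance |0-1|+|0-3| = 4
Tile 4: at (0,1), goal (0,3), distance |0-0|+|1-3| = 2
Tile 7: at (0,2), goal (1,2), distance |0-1|+|2-2| = 1
Tile 11: at (0,3), goal (2,2), distance |0-2|+|3-2| = 3
Tile 6: at (1,0), goal (1,1), distance |1-1|+|0-1| = 1
Tile 9: at (1,1), goal (2,0), distance |1-2|+|1-0| = 2
Tile 1: at (1,2), goal (0,0), distance |1-0|+|2-0| = 3
Tile 13: at (1,3), goal (3,0), distance |1-3|+|3-0| = 5
Tile 3: at (2,0), goal (0,2), distance |2-0|+|0-2| = 4
Tile 14: at (2,2), goal (3,1), distance |2-3|+|2-1| = 2
Tile 15: at (2,3), goal (3,2), distance |2-3|+|3-2| = 2
Tile 10: at (3,0), goal (2,1), distance |3-2|+|0-1| = 2
Tile 2: at (3,1), goal (0,1), distance |3-0|+|1-1| = 3
Tile 12: at (3,2), goal (2,3), distance |3-2|+|2-3| = 2
Tile 5: at (3,3), goal (1,0), distance |3-1|+|3-0| = 5
Sum: 4 + 2 + 1 + 3 + 1 + 2 + 3 + 5 + 4 + 2 + 2 + 2 + 3 + 2 + 5 = 41

Answer: 41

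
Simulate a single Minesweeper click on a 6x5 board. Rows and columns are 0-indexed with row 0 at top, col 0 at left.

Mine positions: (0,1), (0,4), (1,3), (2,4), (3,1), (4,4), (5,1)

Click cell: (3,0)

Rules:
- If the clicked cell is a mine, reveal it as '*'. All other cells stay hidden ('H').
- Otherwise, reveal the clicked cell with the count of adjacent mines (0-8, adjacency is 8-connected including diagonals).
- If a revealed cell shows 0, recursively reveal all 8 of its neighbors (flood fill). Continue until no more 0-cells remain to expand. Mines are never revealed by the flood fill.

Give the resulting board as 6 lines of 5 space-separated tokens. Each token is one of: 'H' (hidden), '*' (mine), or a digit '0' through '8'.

H H H H H
H H H H H
H H H H H
1 H H H H
H H H H H
H H H H H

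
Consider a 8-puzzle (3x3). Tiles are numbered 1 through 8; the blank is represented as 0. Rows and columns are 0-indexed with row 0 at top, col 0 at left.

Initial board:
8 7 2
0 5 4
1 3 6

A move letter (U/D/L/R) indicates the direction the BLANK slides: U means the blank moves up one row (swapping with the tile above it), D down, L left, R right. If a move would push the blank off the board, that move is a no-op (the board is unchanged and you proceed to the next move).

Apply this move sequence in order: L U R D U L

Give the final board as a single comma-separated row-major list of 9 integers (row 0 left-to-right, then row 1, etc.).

Answer: 0, 7, 2, 8, 5, 4, 1, 3, 6

Derivation:
After move 1 (L):
8 7 2
0 5 4
1 3 6

After move 2 (U):
0 7 2
8 5 4
1 3 6

After move 3 (R):
7 0 2
8 5 4
1 3 6

After move 4 (D):
7 5 2
8 0 4
1 3 6

After move 5 (U):
7 0 2
8 5 4
1 3 6

After move 6 (L):
0 7 2
8 5 4
1 3 6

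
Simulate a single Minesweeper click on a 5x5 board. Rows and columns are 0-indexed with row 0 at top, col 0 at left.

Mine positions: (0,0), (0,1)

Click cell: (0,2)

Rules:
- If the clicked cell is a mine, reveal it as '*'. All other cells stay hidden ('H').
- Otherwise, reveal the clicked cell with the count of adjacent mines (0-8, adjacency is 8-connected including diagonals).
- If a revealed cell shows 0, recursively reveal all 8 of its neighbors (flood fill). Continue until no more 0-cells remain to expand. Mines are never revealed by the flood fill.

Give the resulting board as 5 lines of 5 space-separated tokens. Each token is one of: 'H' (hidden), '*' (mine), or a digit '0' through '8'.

H H 1 H H
H H H H H
H H H H H
H H H H H
H H H H H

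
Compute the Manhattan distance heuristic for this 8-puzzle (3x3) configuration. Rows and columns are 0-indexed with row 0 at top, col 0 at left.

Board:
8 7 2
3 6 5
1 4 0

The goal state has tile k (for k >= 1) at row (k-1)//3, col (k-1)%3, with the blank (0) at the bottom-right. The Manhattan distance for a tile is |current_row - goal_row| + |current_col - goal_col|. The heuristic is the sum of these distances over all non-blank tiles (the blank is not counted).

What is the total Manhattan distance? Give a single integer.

Tile 8: at (0,0), goal (2,1), distance |0-2|+|0-1| = 3
Tile 7: at (0,1), goal (2,0), distance |0-2|+|1-0| = 3
Tile 2: at (0,2), goal (0,1), distance |0-0|+|2-1| = 1
Tile 3: at (1,0), goal (0,2), distance |1-0|+|0-2| = 3
Tile 6: at (1,1), goal (1,2), distance |1-1|+|1-2| = 1
Tile 5: at (1,2), goal (1,1), distance |1-1|+|2-1| = 1
Tile 1: at (2,0), goal (0,0), distance |2-0|+|0-0| = 2
Tile 4: at (2,1), goal (1,0), distance |2-1|+|1-0| = 2
Sum: 3 + 3 + 1 + 3 + 1 + 1 + 2 + 2 = 16

Answer: 16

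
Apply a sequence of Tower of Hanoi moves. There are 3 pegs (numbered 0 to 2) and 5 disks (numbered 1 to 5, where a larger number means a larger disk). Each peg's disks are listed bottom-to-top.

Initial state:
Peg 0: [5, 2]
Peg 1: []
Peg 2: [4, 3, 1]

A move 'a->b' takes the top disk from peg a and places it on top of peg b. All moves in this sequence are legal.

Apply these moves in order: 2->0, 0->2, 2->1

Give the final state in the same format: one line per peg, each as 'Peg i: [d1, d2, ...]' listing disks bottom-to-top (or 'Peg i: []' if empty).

After move 1 (2->0):
Peg 0: [5, 2, 1]
Peg 1: []
Peg 2: [4, 3]

After move 2 (0->2):
Peg 0: [5, 2]
Peg 1: []
Peg 2: [4, 3, 1]

After move 3 (2->1):
Peg 0: [5, 2]
Peg 1: [1]
Peg 2: [4, 3]

Answer: Peg 0: [5, 2]
Peg 1: [1]
Peg 2: [4, 3]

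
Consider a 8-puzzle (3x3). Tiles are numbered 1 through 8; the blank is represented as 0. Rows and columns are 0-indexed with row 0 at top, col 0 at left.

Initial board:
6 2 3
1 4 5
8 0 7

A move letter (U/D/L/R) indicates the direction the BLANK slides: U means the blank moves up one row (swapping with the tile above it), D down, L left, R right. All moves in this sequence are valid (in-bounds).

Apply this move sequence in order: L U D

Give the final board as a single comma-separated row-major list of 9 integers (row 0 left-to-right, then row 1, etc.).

Answer: 6, 2, 3, 1, 4, 5, 0, 8, 7

Derivation:
After move 1 (L):
6 2 3
1 4 5
0 8 7

After move 2 (U):
6 2 3
0 4 5
1 8 7

After move 3 (D):
6 2 3
1 4 5
0 8 7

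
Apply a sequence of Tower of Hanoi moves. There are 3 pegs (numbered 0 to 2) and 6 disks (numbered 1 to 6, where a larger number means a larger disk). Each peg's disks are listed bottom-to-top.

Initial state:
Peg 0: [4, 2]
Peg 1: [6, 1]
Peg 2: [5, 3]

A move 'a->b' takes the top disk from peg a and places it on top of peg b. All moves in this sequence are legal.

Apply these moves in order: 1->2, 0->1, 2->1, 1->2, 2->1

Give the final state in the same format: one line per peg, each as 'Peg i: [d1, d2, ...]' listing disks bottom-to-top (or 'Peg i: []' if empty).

Answer: Peg 0: [4]
Peg 1: [6, 2, 1]
Peg 2: [5, 3]

Derivation:
After move 1 (1->2):
Peg 0: [4, 2]
Peg 1: [6]
Peg 2: [5, 3, 1]

After move 2 (0->1):
Peg 0: [4]
Peg 1: [6, 2]
Peg 2: [5, 3, 1]

After move 3 (2->1):
Peg 0: [4]
Peg 1: [6, 2, 1]
Peg 2: [5, 3]

After move 4 (1->2):
Peg 0: [4]
Peg 1: [6, 2]
Peg 2: [5, 3, 1]

After move 5 (2->1):
Peg 0: [4]
Peg 1: [6, 2, 1]
Peg 2: [5, 3]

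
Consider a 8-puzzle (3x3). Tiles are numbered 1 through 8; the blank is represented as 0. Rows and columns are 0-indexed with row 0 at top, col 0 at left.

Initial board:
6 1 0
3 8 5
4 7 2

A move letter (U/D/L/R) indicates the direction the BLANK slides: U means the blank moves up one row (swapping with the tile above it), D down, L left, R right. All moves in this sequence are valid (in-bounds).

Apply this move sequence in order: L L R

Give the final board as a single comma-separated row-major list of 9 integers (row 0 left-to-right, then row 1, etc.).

After move 1 (L):
6 0 1
3 8 5
4 7 2

After move 2 (L):
0 6 1
3 8 5
4 7 2

After move 3 (R):
6 0 1
3 8 5
4 7 2

Answer: 6, 0, 1, 3, 8, 5, 4, 7, 2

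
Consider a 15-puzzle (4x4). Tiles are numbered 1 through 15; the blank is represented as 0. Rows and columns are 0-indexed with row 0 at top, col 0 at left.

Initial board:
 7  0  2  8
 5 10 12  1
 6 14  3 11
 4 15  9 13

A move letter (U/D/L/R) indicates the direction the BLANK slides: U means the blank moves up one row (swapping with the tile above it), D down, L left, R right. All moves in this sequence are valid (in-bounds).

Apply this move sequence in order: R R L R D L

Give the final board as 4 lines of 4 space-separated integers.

Answer:  7  2  8  1
 5 10  0 12
 6 14  3 11
 4 15  9 13

Derivation:
After move 1 (R):
 7  2  0  8
 5 10 12  1
 6 14  3 11
 4 15  9 13

After move 2 (R):
 7  2  8  0
 5 10 12  1
 6 14  3 11
 4 15  9 13

After move 3 (L):
 7  2  0  8
 5 10 12  1
 6 14  3 11
 4 15  9 13

After move 4 (R):
 7  2  8  0
 5 10 12  1
 6 14  3 11
 4 15  9 13

After move 5 (D):
 7  2  8  1
 5 10 12  0
 6 14  3 11
 4 15  9 13

After move 6 (L):
 7  2  8  1
 5 10  0 12
 6 14  3 11
 4 15  9 13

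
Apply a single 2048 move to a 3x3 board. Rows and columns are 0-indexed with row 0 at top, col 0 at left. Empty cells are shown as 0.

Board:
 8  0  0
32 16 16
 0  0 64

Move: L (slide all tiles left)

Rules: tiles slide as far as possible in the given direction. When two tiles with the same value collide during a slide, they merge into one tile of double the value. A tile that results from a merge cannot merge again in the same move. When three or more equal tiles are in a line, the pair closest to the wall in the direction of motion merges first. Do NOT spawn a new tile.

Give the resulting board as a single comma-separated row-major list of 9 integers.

Slide left:
row 0: [8, 0, 0] -> [8, 0, 0]
row 1: [32, 16, 16] -> [32, 32, 0]
row 2: [0, 0, 64] -> [64, 0, 0]

Answer: 8, 0, 0, 32, 32, 0, 64, 0, 0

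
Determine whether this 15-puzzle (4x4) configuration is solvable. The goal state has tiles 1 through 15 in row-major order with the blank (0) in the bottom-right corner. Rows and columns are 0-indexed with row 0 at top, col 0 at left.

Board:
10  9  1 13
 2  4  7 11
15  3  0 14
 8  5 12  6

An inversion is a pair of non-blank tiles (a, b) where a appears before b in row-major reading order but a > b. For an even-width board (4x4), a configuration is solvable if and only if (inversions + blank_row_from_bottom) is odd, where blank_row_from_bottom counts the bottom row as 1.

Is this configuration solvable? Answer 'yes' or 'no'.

Inversions: 47
Blank is in row 2 (0-indexed from top), which is row 2 counting from the bottom (bottom = 1).
47 + 2 = 49, which is odd, so the puzzle is solvable.

Answer: yes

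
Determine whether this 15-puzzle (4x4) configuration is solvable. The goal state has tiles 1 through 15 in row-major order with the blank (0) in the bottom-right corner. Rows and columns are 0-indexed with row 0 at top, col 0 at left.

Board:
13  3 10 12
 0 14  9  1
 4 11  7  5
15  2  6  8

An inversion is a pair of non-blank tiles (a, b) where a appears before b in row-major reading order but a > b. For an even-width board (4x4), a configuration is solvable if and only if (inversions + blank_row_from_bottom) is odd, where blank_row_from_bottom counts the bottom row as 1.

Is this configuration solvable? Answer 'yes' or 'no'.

Inversions: 60
Blank is in row 1 (0-indexed from top), which is row 3 counting from the bottom (bottom = 1).
60 + 3 = 63, which is odd, so the puzzle is solvable.

Answer: yes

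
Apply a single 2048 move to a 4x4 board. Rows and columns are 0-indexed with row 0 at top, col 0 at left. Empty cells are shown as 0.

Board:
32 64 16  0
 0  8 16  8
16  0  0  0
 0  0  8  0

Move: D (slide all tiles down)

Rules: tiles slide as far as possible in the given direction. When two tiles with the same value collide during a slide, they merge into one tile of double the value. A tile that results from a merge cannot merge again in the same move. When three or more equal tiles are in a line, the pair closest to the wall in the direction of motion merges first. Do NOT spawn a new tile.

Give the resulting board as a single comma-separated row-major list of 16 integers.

Slide down:
col 0: [32, 0, 16, 0] -> [0, 0, 32, 16]
col 1: [64, 8, 0, 0] -> [0, 0, 64, 8]
col 2: [16, 16, 0, 8] -> [0, 0, 32, 8]
col 3: [0, 8, 0, 0] -> [0, 0, 0, 8]

Answer: 0, 0, 0, 0, 0, 0, 0, 0, 32, 64, 32, 0, 16, 8, 8, 8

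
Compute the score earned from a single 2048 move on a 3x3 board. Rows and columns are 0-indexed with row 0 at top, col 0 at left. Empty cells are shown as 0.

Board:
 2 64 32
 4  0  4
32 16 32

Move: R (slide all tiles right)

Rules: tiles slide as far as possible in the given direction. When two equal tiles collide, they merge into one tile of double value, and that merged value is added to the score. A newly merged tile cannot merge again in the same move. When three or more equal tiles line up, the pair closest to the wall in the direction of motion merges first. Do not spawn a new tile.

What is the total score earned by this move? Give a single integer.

Answer: 8

Derivation:
Slide right:
row 0: [2, 64, 32] -> [2, 64, 32]  score +0 (running 0)
row 1: [4, 0, 4] -> [0, 0, 8]  score +8 (running 8)
row 2: [32, 16, 32] -> [32, 16, 32]  score +0 (running 8)
Board after move:
 2 64 32
 0  0  8
32 16 32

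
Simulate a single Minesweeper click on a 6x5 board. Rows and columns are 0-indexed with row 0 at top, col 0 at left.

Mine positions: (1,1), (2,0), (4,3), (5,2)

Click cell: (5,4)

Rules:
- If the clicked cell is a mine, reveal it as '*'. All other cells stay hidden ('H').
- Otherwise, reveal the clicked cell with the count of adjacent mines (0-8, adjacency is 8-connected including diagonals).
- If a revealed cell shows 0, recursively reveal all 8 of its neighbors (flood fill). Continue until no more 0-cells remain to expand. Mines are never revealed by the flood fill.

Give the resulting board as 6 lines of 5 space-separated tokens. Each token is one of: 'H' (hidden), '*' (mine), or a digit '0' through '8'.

H H H H H
H H H H H
H H H H H
H H H H H
H H H H H
H H H H 1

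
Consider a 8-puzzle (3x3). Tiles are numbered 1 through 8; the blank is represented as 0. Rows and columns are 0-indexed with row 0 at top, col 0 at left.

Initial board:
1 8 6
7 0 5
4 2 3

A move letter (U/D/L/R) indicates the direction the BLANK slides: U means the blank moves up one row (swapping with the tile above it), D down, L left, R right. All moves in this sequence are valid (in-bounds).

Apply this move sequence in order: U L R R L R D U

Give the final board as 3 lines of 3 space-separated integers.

Answer: 1 6 0
7 8 5
4 2 3

Derivation:
After move 1 (U):
1 0 6
7 8 5
4 2 3

After move 2 (L):
0 1 6
7 8 5
4 2 3

After move 3 (R):
1 0 6
7 8 5
4 2 3

After move 4 (R):
1 6 0
7 8 5
4 2 3

After move 5 (L):
1 0 6
7 8 5
4 2 3

After move 6 (R):
1 6 0
7 8 5
4 2 3

After move 7 (D):
1 6 5
7 8 0
4 2 3

After move 8 (U):
1 6 0
7 8 5
4 2 3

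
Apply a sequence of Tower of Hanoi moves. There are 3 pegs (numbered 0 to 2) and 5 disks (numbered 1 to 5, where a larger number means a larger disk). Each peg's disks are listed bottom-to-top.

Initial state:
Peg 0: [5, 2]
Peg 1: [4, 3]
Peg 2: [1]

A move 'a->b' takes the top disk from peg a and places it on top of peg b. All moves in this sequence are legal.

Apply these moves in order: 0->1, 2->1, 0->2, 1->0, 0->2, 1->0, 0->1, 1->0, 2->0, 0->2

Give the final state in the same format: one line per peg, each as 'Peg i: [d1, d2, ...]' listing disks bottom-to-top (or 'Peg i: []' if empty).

Answer: Peg 0: [2]
Peg 1: [4, 3]
Peg 2: [5, 1]

Derivation:
After move 1 (0->1):
Peg 0: [5]
Peg 1: [4, 3, 2]
Peg 2: [1]

After move 2 (2->1):
Peg 0: [5]
Peg 1: [4, 3, 2, 1]
Peg 2: []

After move 3 (0->2):
Peg 0: []
Peg 1: [4, 3, 2, 1]
Peg 2: [5]

After move 4 (1->0):
Peg 0: [1]
Peg 1: [4, 3, 2]
Peg 2: [5]

After move 5 (0->2):
Peg 0: []
Peg 1: [4, 3, 2]
Peg 2: [5, 1]

After move 6 (1->0):
Peg 0: [2]
Peg 1: [4, 3]
Peg 2: [5, 1]

After move 7 (0->1):
Peg 0: []
Peg 1: [4, 3, 2]
Peg 2: [5, 1]

After move 8 (1->0):
Peg 0: [2]
Peg 1: [4, 3]
Peg 2: [5, 1]

After move 9 (2->0):
Peg 0: [2, 1]
Peg 1: [4, 3]
Peg 2: [5]

After move 10 (0->2):
Peg 0: [2]
Peg 1: [4, 3]
Peg 2: [5, 1]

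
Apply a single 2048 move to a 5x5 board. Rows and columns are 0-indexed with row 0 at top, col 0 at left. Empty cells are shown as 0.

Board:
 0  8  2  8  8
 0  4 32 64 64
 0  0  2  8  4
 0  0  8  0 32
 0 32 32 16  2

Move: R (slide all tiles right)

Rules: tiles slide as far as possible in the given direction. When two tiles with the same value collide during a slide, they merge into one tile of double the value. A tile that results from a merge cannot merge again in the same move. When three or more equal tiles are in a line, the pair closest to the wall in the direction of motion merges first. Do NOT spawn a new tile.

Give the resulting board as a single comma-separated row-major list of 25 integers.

Slide right:
row 0: [0, 8, 2, 8, 8] -> [0, 0, 8, 2, 16]
row 1: [0, 4, 32, 64, 64] -> [0, 0, 4, 32, 128]
row 2: [0, 0, 2, 8, 4] -> [0, 0, 2, 8, 4]
row 3: [0, 0, 8, 0, 32] -> [0, 0, 0, 8, 32]
row 4: [0, 32, 32, 16, 2] -> [0, 0, 64, 16, 2]

Answer: 0, 0, 8, 2, 16, 0, 0, 4, 32, 128, 0, 0, 2, 8, 4, 0, 0, 0, 8, 32, 0, 0, 64, 16, 2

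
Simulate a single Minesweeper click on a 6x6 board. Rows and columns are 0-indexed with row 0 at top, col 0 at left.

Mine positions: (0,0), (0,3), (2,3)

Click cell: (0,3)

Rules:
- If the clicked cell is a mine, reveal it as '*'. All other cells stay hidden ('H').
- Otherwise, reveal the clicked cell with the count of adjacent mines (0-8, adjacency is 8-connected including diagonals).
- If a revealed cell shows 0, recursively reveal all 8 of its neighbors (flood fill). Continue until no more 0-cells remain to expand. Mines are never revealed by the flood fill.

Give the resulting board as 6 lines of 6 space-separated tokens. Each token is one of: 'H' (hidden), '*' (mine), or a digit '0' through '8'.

H H H * H H
H H H H H H
H H H H H H
H H H H H H
H H H H H H
H H H H H H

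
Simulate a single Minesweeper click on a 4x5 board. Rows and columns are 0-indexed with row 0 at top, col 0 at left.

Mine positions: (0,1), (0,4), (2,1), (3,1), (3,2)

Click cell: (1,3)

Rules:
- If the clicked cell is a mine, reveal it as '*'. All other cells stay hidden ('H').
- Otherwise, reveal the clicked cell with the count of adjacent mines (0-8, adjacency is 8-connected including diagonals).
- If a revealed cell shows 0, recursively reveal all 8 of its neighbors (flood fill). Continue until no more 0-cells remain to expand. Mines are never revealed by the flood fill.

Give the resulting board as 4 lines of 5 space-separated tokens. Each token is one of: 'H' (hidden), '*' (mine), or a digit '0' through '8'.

H H H H H
H H H 1 H
H H H H H
H H H H H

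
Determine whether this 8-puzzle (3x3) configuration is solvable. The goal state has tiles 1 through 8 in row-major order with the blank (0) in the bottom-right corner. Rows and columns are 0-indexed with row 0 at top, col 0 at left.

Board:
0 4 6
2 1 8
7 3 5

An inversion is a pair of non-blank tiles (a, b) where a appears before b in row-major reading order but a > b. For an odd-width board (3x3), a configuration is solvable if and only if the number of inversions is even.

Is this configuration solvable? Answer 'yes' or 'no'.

Inversions (pairs i<j in row-major order where tile[i] > tile[j] > 0): 13
13 is odd, so the puzzle is not solvable.

Answer: no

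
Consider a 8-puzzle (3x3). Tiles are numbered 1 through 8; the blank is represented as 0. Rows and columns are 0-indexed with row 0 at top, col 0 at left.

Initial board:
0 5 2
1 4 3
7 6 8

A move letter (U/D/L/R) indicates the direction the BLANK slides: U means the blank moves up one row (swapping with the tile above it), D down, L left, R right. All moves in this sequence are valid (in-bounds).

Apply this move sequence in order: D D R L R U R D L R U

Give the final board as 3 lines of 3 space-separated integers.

Answer: 1 5 2
7 3 0
6 4 8

Derivation:
After move 1 (D):
1 5 2
0 4 3
7 6 8

After move 2 (D):
1 5 2
7 4 3
0 6 8

After move 3 (R):
1 5 2
7 4 3
6 0 8

After move 4 (L):
1 5 2
7 4 3
0 6 8

After move 5 (R):
1 5 2
7 4 3
6 0 8

After move 6 (U):
1 5 2
7 0 3
6 4 8

After move 7 (R):
1 5 2
7 3 0
6 4 8

After move 8 (D):
1 5 2
7 3 8
6 4 0

After move 9 (L):
1 5 2
7 3 8
6 0 4

After move 10 (R):
1 5 2
7 3 8
6 4 0

After move 11 (U):
1 5 2
7 3 0
6 4 8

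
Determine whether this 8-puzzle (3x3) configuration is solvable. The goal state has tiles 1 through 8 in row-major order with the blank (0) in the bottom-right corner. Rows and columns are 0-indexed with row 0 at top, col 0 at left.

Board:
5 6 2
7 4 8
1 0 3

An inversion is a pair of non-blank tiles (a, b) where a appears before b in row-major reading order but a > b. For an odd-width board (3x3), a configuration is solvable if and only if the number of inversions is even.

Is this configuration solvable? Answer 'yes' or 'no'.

Inversions (pairs i<j in row-major order where tile[i] > tile[j] > 0): 16
16 is even, so the puzzle is solvable.

Answer: yes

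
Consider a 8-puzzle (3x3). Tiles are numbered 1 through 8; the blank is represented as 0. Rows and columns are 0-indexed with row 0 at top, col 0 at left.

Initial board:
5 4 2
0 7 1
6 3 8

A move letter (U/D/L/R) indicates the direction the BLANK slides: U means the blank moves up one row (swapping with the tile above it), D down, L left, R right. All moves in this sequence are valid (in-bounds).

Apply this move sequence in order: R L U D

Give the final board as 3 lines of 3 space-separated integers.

Answer: 5 4 2
0 7 1
6 3 8

Derivation:
After move 1 (R):
5 4 2
7 0 1
6 3 8

After move 2 (L):
5 4 2
0 7 1
6 3 8

After move 3 (U):
0 4 2
5 7 1
6 3 8

After move 4 (D):
5 4 2
0 7 1
6 3 8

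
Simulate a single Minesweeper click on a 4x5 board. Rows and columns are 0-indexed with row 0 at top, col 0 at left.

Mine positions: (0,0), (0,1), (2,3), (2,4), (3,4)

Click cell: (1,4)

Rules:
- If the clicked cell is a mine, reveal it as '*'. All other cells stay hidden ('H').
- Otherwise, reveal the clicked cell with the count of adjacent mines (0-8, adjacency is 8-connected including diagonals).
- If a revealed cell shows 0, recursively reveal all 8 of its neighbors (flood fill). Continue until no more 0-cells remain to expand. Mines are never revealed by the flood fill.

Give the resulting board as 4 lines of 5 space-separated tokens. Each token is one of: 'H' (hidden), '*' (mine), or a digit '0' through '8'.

H H H H H
H H H H 2
H H H H H
H H H H H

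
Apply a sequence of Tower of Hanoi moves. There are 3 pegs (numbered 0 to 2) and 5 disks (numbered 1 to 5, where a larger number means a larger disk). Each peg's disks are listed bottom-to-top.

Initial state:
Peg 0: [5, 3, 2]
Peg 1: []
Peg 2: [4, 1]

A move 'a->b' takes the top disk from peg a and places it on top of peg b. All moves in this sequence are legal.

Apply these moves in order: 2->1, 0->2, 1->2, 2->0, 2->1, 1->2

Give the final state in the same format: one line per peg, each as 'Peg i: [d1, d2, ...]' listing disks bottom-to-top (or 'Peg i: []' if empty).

Answer: Peg 0: [5, 3, 1]
Peg 1: []
Peg 2: [4, 2]

Derivation:
After move 1 (2->1):
Peg 0: [5, 3, 2]
Peg 1: [1]
Peg 2: [4]

After move 2 (0->2):
Peg 0: [5, 3]
Peg 1: [1]
Peg 2: [4, 2]

After move 3 (1->2):
Peg 0: [5, 3]
Peg 1: []
Peg 2: [4, 2, 1]

After move 4 (2->0):
Peg 0: [5, 3, 1]
Peg 1: []
Peg 2: [4, 2]

After move 5 (2->1):
Peg 0: [5, 3, 1]
Peg 1: [2]
Peg 2: [4]

After move 6 (1->2):
Peg 0: [5, 3, 1]
Peg 1: []
Peg 2: [4, 2]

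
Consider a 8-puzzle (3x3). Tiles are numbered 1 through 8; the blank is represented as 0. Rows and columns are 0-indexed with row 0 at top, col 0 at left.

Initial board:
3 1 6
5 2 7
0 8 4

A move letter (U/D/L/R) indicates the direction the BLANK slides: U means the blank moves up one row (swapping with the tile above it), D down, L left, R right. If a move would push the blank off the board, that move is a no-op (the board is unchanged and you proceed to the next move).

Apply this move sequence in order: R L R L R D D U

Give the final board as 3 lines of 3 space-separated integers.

After move 1 (R):
3 1 6
5 2 7
8 0 4

After move 2 (L):
3 1 6
5 2 7
0 8 4

After move 3 (R):
3 1 6
5 2 7
8 0 4

After move 4 (L):
3 1 6
5 2 7
0 8 4

After move 5 (R):
3 1 6
5 2 7
8 0 4

After move 6 (D):
3 1 6
5 2 7
8 0 4

After move 7 (D):
3 1 6
5 2 7
8 0 4

After move 8 (U):
3 1 6
5 0 7
8 2 4

Answer: 3 1 6
5 0 7
8 2 4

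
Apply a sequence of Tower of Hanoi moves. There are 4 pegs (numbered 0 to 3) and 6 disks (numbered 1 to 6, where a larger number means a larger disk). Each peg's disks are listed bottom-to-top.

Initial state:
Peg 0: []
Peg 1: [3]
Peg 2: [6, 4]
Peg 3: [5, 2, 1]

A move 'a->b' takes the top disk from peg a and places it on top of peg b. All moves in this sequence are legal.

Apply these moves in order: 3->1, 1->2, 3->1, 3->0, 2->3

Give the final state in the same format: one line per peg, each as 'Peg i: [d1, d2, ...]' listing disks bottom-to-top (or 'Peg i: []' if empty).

Answer: Peg 0: [5]
Peg 1: [3, 2]
Peg 2: [6, 4]
Peg 3: [1]

Derivation:
After move 1 (3->1):
Peg 0: []
Peg 1: [3, 1]
Peg 2: [6, 4]
Peg 3: [5, 2]

After move 2 (1->2):
Peg 0: []
Peg 1: [3]
Peg 2: [6, 4, 1]
Peg 3: [5, 2]

After move 3 (3->1):
Peg 0: []
Peg 1: [3, 2]
Peg 2: [6, 4, 1]
Peg 3: [5]

After move 4 (3->0):
Peg 0: [5]
Peg 1: [3, 2]
Peg 2: [6, 4, 1]
Peg 3: []

After move 5 (2->3):
Peg 0: [5]
Peg 1: [3, 2]
Peg 2: [6, 4]
Peg 3: [1]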